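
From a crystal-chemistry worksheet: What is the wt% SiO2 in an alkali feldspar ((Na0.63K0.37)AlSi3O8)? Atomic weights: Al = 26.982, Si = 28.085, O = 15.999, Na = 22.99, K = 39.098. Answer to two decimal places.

67.21 wt%

Molar mass of (Na0.63K0.37)AlSi3O8 = 0.63*22.99 + 0.37*39.098 + 1*26.982 + 3*28.085 + 8*15.999 = 268.179 g/mol.
Each formula unit contains 3 Si, equivalent to 3/1 = 3.0000 mol SiO2.
M(SiO2) = 1×28.085 + 2×15.999 = 60.083 g/mol.
Mass of SiO2 per formula unit = 3.0000 × 60.083 = 180.249 g.
SiO2 wt% = 180.249 / 268.179 × 100 = 67.21%.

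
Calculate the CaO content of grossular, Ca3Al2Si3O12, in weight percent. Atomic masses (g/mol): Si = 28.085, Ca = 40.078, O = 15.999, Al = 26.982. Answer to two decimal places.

Formula mass = 450.441 g/mol.
3 Ca → 3.0000 mol CaO per formula unit; M(CaO) = 56.077, so CaO mass = 168.231 g.
168.231/450.441 × 100 = 37.35 wt%.

37.35 wt%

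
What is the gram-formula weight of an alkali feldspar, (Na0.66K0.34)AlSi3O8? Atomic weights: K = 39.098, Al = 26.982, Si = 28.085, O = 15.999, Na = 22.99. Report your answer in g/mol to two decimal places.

267.70 g/mol

The formula mass is the sum 0.66(22.99) + 0.34(39.098) + 1(26.982) + 3(28.085) + 8(15.999).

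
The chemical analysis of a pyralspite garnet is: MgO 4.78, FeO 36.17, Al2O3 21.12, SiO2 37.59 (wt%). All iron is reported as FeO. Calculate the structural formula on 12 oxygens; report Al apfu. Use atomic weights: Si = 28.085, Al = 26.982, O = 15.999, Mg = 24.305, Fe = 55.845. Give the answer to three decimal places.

1.993 Al apfu

MgO (M=40.304): mol = 0.11860; Mg = 0.11860, O = 0.11860.
FeO (M=71.844): mol = 0.50345; Fe = 0.50345, O = 0.50345.
Al2O3 (M=101.961): mol = 0.20714; Al = 0.41428, O = 0.62142.
SiO2 (M=60.083): mol = 0.62563; Si = 0.62563, O = 1.25126.
ΣO = 2.49473; factor = 12/ΣO = 4.81014.
Al apfu = 0.41428 × 4.81014 = 1.993.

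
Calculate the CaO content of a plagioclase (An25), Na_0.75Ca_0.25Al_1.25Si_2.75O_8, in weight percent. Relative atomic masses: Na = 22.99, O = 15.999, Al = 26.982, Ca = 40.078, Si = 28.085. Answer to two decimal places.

5.27 wt%

M(Na_0.75Ca_0.25Al_1.25Si_2.75O_8) = 266.215 g/mol; M(CaO) = 56.077 g/mol.
Moles CaO per formula unit = 0.25 Ca ÷ 1 = 0.2500.
CaO fraction = (0.2500 × 56.077) / 266.215 = 14.019/266.215 = 0.0527.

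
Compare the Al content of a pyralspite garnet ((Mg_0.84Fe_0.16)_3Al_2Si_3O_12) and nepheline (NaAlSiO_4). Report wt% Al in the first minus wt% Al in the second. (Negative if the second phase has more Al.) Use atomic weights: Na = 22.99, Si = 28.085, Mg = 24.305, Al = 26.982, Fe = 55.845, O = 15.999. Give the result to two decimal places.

M((Mg_0.84Fe_0.16)_3Al_2Si_3O_12) = 418.261 g/mol, so wt% Al = 53.964/418.261 × 100 = 12.90%.
M(NaAlSiO_4) = 142.053 g/mol, so wt% Al = 26.982/142.053 × 100 = 18.99%.
12.90 − 18.99 = -6.09 pp.

-6.09 percentage points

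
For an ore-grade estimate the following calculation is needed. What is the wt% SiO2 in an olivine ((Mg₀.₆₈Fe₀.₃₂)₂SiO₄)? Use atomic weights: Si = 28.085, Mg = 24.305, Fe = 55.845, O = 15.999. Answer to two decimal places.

Molar mass of (Mg₀.₆₈Fe₀.₃₂)₂SiO₄ = 1.36×24.305 + 0.64×55.845 + 1×28.085 + 4×15.999 = 160.877 g/mol.
Each formula unit contains 1 Si, equivalent to 1/1 = 1.0000 mol SiO2.
M(SiO2) = 1×28.085 + 2×15.999 = 60.083 g/mol.
Mass of SiO2 per formula unit = 1.0000 × 60.083 = 60.083 g.
SiO2 wt% = 60.083 / 160.877 × 100 = 37.35%.

37.35 wt%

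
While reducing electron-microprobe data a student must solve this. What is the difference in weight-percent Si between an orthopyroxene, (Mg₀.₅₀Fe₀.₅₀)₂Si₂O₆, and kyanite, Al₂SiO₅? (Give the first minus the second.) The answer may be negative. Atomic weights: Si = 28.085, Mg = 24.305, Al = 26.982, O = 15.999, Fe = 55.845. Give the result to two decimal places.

6.85 percentage points

Si in (Mg₀.₅₀Fe₀.₅₀)₂Si₂O₆: molar mass 232.314 g/mol; 2×28.085 = 56.170 g → 24.18 wt%.
Si in Al₂SiO₅: molar mass 162.044 g/mol; 1×28.085 = 28.085 g → 17.33 wt%.
Difference = 24.18 − 17.33 = 6.85 percentage points.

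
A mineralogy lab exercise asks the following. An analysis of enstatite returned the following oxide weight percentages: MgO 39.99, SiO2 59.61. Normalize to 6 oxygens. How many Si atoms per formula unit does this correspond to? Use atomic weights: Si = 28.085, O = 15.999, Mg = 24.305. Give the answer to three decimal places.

2.000 Si apfu

MgO (M=40.304): mol = 0.99221; Mg = 0.99221, O = 0.99221.
SiO2 (M=60.083): mol = 0.99213; Si = 0.99213, O = 1.98426.
ΣO = 2.97647; factor = 6/ΣO = 2.01581.
Si apfu = 0.99213 × 2.01581 = 2.000.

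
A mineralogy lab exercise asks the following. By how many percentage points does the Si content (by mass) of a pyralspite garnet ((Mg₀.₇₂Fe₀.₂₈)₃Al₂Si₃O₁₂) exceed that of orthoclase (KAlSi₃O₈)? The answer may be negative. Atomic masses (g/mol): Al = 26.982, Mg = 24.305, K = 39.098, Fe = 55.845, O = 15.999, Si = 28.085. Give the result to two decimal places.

M((Mg₀.₇₂Fe₀.₂₈)₃Al₂Si₃O₁₂) = 429.616 g/mol, so wt% Si = 84.255/429.616 × 100 = 19.61%.
M(KAlSi₃O₈) = 278.327 g/mol, so wt% Si = 84.255/278.327 × 100 = 30.27%.
19.61 − 30.27 = -10.66 pp.

-10.66 percentage points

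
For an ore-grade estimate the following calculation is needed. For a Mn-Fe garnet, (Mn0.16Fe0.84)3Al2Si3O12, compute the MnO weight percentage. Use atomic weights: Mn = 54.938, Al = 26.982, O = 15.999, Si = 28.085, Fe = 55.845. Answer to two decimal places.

6.85 wt%

M((Mn0.16Fe0.84)3Al2Si3O12) = 497.307 g/mol; M(MnO) = 70.937 g/mol.
Moles MnO per formula unit = 0.48 Mn ÷ 1 = 0.4800.
MnO fraction = (0.4800 × 70.937) / 497.307 = 34.050/497.307 = 0.0685.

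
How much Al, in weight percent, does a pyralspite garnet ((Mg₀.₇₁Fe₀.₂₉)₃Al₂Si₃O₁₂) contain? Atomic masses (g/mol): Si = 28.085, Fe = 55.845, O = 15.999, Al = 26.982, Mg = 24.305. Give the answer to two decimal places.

Molar mass of (Mg₀.₇₁Fe₀.₂₉)₃Al₂Si₃O₁₂: 2.13·24.305 + 0.87·55.845 + 2·26.982 + 3·28.085 + 12·15.999 = 430.562 g/mol.
Mass of Al per formula unit: 2 × 26.982 = 53.964 g.
Weight fraction Al = 53.964 / 430.562 = 0.1253.

12.53 weight percent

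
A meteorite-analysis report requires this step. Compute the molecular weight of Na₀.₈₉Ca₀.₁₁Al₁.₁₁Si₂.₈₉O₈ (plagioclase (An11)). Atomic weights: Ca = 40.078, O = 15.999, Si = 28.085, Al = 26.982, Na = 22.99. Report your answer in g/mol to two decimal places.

263.98 g/mol

The formula mass is the sum 0.89·22.99 + 0.11·40.078 + 1.11·26.982 + 2.89·28.085 + 8·15.999.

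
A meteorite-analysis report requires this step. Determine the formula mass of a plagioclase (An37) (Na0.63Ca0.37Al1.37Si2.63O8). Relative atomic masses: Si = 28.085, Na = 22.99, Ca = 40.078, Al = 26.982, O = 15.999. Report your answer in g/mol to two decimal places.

The formula mass is the sum 0.63×22.99 + 0.37×40.078 + 1.37×26.982 + 2.63×28.085 + 8×15.999.

268.13 g/mol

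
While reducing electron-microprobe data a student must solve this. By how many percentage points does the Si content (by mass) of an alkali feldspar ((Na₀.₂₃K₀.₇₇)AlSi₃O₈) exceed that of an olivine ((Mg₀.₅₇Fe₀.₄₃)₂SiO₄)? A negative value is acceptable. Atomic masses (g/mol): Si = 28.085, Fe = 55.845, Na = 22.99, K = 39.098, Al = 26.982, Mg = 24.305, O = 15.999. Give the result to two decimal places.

M((Na₀.₂₃K₀.₇₇)AlSi₃O₈) = 274.622 g/mol, so wt% Si = 84.255/274.622 × 100 = 30.68%.
M((Mg₀.₅₇Fe₀.₄₃)₂SiO₄) = 167.815 g/mol, so wt% Si = 28.085/167.815 × 100 = 16.74%.
30.68 − 16.74 = 13.94 pp.

13.94 percentage points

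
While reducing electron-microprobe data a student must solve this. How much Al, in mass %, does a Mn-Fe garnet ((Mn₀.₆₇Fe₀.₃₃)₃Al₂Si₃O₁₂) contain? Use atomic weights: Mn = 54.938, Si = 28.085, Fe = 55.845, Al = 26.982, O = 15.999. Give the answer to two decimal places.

M((Mn₀.₆₇Fe₀.₃₃)₃Al₂Si₃O₁₂) = 495.919 g/mol.
Al contributes 2 × 26.982 = 53.964 g per mole.
53.964/495.919 = 0.1088 → 10.88%.

10.88 mass %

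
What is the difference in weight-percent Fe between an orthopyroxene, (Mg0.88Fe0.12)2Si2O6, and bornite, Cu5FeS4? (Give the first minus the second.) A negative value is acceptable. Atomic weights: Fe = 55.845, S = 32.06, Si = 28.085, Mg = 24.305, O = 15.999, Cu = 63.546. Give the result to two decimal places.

-4.70 percentage points

M((Mg0.88Fe0.12)2Si2O6) = 208.344 g/mol, so wt% Fe = 13.403/208.344 × 100 = 6.43%.
M(Cu5FeS4) = 501.815 g/mol, so wt% Fe = 55.845/501.815 × 100 = 11.13%.
6.43 − 11.13 = -4.70 pp.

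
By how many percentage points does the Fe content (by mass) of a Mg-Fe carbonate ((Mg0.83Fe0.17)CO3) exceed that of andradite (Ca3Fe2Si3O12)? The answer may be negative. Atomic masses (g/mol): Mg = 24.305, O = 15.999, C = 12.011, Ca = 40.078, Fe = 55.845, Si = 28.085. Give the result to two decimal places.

-11.39 percentage points

Fe in (Mg0.83Fe0.17)CO3: molar mass 89.675 g/mol; 0.17×55.845 = 9.494 g → 10.59 wt%.
Fe in Ca3Fe2Si3O12: molar mass 508.167 g/mol; 2×55.845 = 111.690 g → 21.98 wt%.
Difference = 10.59 − 21.98 = -11.39 percentage points.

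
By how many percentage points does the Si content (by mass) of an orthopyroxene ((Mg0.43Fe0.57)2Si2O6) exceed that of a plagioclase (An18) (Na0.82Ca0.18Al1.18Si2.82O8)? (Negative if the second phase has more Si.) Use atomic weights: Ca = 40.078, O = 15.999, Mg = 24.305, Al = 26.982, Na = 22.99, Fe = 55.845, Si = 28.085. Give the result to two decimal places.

Si in (Mg0.43Fe0.57)2Si2O6: molar mass 236.730 g/mol; 2×28.085 = 56.170 g → 23.73 wt%.
Si in Na0.82Ca0.18Al1.18Si2.82O8: molar mass 265.096 g/mol; 2.82×28.085 = 79.200 g → 29.88 wt%.
Difference = 23.73 − 29.88 = -6.15 percentage points.

-6.15 percentage points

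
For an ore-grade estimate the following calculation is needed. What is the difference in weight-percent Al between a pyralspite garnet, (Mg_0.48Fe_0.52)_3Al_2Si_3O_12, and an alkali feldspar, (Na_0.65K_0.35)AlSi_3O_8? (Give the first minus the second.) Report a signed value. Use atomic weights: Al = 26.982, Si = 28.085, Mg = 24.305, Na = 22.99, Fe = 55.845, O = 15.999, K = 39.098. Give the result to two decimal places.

Al in (Mg_0.48Fe_0.52)_3Al_2Si_3O_12: molar mass 452.324 g/mol; 2×26.982 = 53.964 g → 11.93 wt%.
Al in (Na_0.65K_0.35)AlSi_3O_8: molar mass 267.857 g/mol; 1×26.982 = 26.982 g → 10.07 wt%.
Difference = 11.93 − 10.07 = 1.86 percentage points.

1.86 percentage points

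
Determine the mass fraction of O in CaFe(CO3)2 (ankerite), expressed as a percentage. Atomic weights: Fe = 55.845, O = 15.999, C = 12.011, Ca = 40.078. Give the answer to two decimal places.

44.45 wt%

Formula mass = 1×40.078 + 1×55.845 + 2×12.011 + 6×15.999 = 215.939 g/mol, of which 95.994 g is O.
So O makes up 95.994/215.939 = 0.4445 of the mass, i.e. 44.45%.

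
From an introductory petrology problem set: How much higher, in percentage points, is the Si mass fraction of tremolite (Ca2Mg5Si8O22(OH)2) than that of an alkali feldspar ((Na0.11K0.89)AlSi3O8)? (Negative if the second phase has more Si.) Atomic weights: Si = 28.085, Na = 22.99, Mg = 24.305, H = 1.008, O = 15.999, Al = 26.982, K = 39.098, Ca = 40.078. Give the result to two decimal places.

-2.81 percentage points

M(Ca2Mg5Si8O22(OH)2) = 812.353 g/mol, so wt% Si = 224.680/812.353 × 100 = 27.66%.
M((Na0.11K0.89)AlSi3O8) = 276.555 g/mol, so wt% Si = 84.255/276.555 × 100 = 30.47%.
27.66 − 30.47 = -2.81 pp.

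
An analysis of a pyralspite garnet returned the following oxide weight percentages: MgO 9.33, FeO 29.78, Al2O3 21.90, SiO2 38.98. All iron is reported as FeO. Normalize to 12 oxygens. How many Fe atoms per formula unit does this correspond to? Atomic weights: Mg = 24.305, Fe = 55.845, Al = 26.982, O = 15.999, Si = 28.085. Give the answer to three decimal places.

1.922 Fe apfu

MgO (M=40.304): mol = 0.23149; Mg = 0.23149, O = 0.23149.
FeO (M=71.844): mol = 0.41451; Fe = 0.41451, O = 0.41451.
Al2O3 (M=101.961): mol = 0.21479; Al = 0.42958, O = 0.64437.
SiO2 (M=60.083): mol = 0.64877; Si = 0.64877, O = 1.29754.
ΣO = 2.58791; factor = 12/ΣO = 4.63695.
Fe apfu = 0.41451 × 4.63695 = 1.922.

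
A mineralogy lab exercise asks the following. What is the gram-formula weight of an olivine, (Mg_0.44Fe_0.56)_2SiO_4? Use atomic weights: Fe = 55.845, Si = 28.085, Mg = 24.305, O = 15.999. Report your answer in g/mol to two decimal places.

176.02 g/mol

Mg: 0.88 × 24.305 = 21.3884
Fe: 1.12 × 55.845 = 62.5464
Si: 1 × 28.085 = 28.0850
O: 4 × 15.999 = 63.9960
Summing the contributions gives the formula mass.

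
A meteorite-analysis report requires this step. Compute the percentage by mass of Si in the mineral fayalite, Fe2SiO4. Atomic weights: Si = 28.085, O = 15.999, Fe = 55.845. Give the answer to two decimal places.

Formula mass = 2×55.845 + 1×28.085 + 4×15.999 = 203.771 g/mol, of which 28.085 g is Si.
So Si makes up 28.085/203.771 = 0.1378 of the mass, i.e. 13.78%.

13.78 wt%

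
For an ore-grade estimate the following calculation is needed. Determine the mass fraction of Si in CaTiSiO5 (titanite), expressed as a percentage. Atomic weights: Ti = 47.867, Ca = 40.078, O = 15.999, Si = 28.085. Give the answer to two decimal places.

14.33 mass %

M(CaTiSiO5) = 196.025 g/mol.
Si contributes 1 × 28.085 = 28.085 g per mole.
28.085/196.025 = 0.1433 → 14.33%.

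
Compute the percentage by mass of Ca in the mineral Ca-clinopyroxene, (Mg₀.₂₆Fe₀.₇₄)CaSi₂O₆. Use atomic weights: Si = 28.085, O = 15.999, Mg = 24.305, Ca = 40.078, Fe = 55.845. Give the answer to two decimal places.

16.71 wt%

Molar mass of (Mg₀.₂₆Fe₀.₇₄)CaSi₂O₆: 0.26·24.305 + 0.74·55.845 + 1·40.078 + 2·28.085 + 6·15.999 = 239.887 g/mol.
Mass of Ca per formula unit: 1 × 40.078 = 40.078 g.
Weight fraction Ca = 40.078 / 239.887 = 0.1671.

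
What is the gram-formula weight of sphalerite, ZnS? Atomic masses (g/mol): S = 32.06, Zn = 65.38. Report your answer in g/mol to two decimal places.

Zn: 1 × 65.38 = 65.3800
S: 1 × 32.06 = 32.0600
Summing the contributions gives the formula mass.

97.44 g/mol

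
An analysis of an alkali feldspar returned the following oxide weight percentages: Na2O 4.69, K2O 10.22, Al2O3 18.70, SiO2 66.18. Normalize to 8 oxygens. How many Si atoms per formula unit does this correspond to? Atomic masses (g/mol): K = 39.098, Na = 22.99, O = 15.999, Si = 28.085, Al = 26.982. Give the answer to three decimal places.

Na2O: 4.69/61.979 = 0.07567 mol → 0.15134 mol Na, 0.07567 mol O.
K2O: 10.22/94.195 = 0.10850 mol → 0.21700 mol K, 0.10850 mol O.
Al2O3: 18.70/101.961 = 0.18340 mol → 0.36680 mol Al, 0.55020 mol O.
SiO2: 66.18/60.083 = 1.10148 mol → 1.10148 mol Si, 2.20296 mol O.
Total oxygen = 2.93733 mol. Normalization factor = 8/2.93733 = 2.72356.
Si per 8 O = 1.10148 × 2.72356 = 3.000.

3.000 Si apfu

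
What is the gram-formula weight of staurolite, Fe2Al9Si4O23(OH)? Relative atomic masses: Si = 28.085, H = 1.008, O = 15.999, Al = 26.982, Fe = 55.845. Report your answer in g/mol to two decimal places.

851.85 g/mol

M = 2*55.845 + 9*26.982 + 4*28.085 + 24*15.999 + 1*1.008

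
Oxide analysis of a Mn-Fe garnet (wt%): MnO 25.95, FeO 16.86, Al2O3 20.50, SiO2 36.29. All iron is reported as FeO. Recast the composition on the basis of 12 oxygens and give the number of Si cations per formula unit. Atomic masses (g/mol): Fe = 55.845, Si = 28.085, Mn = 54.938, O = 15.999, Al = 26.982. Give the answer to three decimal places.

3.005 Si apfu

MnO: 25.95/70.937 = 0.36582 mol → 0.36582 mol Mn, 0.36582 mol O.
FeO: 16.86/71.844 = 0.23468 mol → 0.23468 mol Fe, 0.23468 mol O.
Al2O3: 20.50/101.961 = 0.20106 mol → 0.40212 mol Al, 0.60318 mol O.
SiO2: 36.29/60.083 = 0.60400 mol → 0.60400 mol Si, 1.20800 mol O.
Total oxygen = 2.41168 mol. Normalization factor = 12/2.41168 = 4.97578.
Si per 12 O = 0.60400 × 4.97578 = 3.005.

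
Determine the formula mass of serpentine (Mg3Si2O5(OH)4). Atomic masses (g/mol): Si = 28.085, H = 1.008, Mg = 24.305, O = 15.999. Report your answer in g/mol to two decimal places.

277.11 g/mol

Mg: 3 × 24.305 = 72.9150
Si: 2 × 28.085 = 56.1700
O: 9 × 15.999 = 143.9910
H: 4 × 1.008 = 4.0320
Summing the contributions gives the formula mass.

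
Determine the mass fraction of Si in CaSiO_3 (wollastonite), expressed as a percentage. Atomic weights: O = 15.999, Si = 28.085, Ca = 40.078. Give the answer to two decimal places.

24.18 weight percent

M(CaSiO_3) = 116.160 g/mol.
Si contributes 1 × 28.085 = 28.085 g per mole.
28.085/116.160 = 0.2418 → 24.18%.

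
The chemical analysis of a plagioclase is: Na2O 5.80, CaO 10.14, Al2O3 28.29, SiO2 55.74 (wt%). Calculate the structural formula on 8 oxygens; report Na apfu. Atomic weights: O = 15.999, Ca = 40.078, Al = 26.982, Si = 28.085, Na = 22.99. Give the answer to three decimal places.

5.80 wt% Na2O ÷ 61.979 g/mol = 0.09358 mol, giving 0.18716 Na and 0.09358 O.
10.14 wt% CaO ÷ 56.077 g/mol = 0.18082 mol, giving 0.18082 Ca and 0.18082 O.
28.29 wt% Al2O3 ÷ 101.961 g/mol = 0.27746 mol, giving 0.55492 Al and 0.83238 O.
55.74 wt% SiO2 ÷ 60.083 g/mol = 0.92772 mol, giving 0.92772 Si and 1.85544 O.
Oxygen sums to 2.96222; scaling by 8/2.96222 = 2.70068 puts the formula on 8 O.
Na: 0.18716 × 2.70068 = 0.505 atoms per formula unit.

0.505 Na apfu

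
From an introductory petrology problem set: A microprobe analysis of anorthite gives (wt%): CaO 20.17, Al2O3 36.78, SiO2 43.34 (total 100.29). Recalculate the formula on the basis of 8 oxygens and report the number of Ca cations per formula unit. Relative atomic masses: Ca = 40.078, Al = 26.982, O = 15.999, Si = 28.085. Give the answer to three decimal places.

CaO (M=56.077): mol = 0.35968; Ca = 0.35968, O = 0.35968.
Al2O3 (M=101.961): mol = 0.36073; Al = 0.72146, O = 1.08219.
SiO2 (M=60.083): mol = 0.72134; Si = 0.72134, O = 1.44268.
ΣO = 2.88455; factor = 8/ΣO = 2.77340.
Ca apfu = 0.35968 × 2.77340 = 0.998.

0.998 Ca apfu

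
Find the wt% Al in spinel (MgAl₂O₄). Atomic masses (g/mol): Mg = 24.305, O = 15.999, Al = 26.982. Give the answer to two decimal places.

M(MgAl₂O₄) = 142.265 g/mol.
Al contributes 2 × 26.982 = 53.964 g per mole.
53.964/142.265 = 0.3793 → 37.93%.

37.93 weight percent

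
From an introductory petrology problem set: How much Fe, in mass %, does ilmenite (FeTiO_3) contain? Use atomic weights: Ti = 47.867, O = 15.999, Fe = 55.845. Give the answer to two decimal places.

Molar mass of FeTiO_3: 1·55.845 + 1·47.867 + 3·15.999 = 151.709 g/mol.
Mass of Fe per formula unit: 1 × 55.845 = 55.845 g.
Weight fraction Fe = 55.845 / 151.709 = 0.3681.

36.81 mass %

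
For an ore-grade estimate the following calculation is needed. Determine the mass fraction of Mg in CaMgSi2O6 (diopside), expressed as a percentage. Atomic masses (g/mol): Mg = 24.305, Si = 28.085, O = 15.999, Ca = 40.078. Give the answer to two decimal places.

11.22 mass %

Formula mass = 1·40.078 + 1·24.305 + 2·28.085 + 6·15.999 = 216.547 g/mol, of which 24.305 g is Mg.
So Mg makes up 24.305/216.547 = 0.1122 of the mass, i.e. 11.22%.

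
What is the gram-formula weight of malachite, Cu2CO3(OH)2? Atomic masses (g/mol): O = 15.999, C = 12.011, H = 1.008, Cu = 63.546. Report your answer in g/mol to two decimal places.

M = 2(63.546) + 1(12.011) + 5(15.999) + 2(1.008)

221.11 g/mol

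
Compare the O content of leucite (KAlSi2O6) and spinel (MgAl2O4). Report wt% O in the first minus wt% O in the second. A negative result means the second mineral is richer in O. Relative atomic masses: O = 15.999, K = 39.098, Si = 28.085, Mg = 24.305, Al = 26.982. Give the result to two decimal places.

O in KAlSi2O6: molar mass 218.244 g/mol; 6×15.999 = 95.994 g → 43.98 wt%.
O in MgAl2O4: molar mass 142.265 g/mol; 4×15.999 = 63.996 g → 44.98 wt%.
Difference = 43.98 − 44.98 = -1.00 percentage points.

-1.00 percentage points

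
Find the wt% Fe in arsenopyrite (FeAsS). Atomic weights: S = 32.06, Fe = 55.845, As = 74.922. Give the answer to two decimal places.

34.30 mass %

Molar mass of FeAsS: 1×55.845 + 1×74.922 + 1×32.06 = 162.827 g/mol.
Mass of Fe per formula unit: 1 × 55.845 = 55.845 g.
Weight fraction Fe = 55.845 / 162.827 = 0.3430.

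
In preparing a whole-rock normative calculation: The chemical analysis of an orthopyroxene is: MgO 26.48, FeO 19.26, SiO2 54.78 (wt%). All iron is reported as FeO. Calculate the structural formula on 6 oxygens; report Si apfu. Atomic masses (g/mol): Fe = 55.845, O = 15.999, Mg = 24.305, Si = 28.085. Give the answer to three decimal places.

1.990 Si apfu

MgO: 26.48/40.304 = 0.65701 mol → 0.65701 mol Mg, 0.65701 mol O.
FeO: 19.26/71.844 = 0.26808 mol → 0.26808 mol Fe, 0.26808 mol O.
SiO2: 54.78/60.083 = 0.91174 mol → 0.91174 mol Si, 1.82348 mol O.
Total oxygen = 2.74857 mol. Normalization factor = 6/2.74857 = 2.18295.
Si per 6 O = 0.91174 × 2.18295 = 1.990.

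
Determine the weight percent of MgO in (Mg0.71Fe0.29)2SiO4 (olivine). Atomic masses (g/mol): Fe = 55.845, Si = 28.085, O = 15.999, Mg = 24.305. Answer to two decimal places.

Molar mass of (Mg0.71Fe0.29)2SiO4 = 1.42·24.305 + 0.58·55.845 + 1·28.085 + 4·15.999 = 158.984 g/mol.
Each formula unit contains 1.42 Mg, equivalent to 1.42/1 = 1.4200 mol MgO.
M(MgO) = 1×24.305 + 1×15.999 = 40.304 g/mol.
Mass of MgO per formula unit = 1.4200 × 40.304 = 57.232 g.
MgO wt% = 57.232 / 158.984 × 100 = 36.00%.

36.00 wt%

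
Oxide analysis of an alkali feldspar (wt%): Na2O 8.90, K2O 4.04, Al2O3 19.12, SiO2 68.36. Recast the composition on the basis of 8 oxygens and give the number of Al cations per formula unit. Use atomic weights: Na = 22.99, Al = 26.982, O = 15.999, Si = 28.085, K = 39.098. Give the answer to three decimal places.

0.992 Al apfu

Na2O (M=61.979): mol = 0.14360; Na = 0.28720, O = 0.14360.
K2O (M=94.195): mol = 0.04289; K = 0.08578, O = 0.04289.
Al2O3 (M=101.961): mol = 0.18752; Al = 0.37504, O = 0.56256.
SiO2 (M=60.083): mol = 1.13776; Si = 1.13776, O = 2.27552.
ΣO = 3.02457; factor = 8/ΣO = 2.64500.
Al apfu = 0.37504 × 2.64500 = 0.992.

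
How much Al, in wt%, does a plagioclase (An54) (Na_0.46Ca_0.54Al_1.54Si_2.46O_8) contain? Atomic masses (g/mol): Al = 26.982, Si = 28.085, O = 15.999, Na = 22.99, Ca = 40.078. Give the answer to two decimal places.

15.34 wt%

M(Na_0.46Ca_0.54Al_1.54Si_2.46O_8) = 270.851 g/mol.
Al contributes 1.54 × 26.982 = 41.552 g per mole.
41.552/270.851 = 0.1534 → 15.34%.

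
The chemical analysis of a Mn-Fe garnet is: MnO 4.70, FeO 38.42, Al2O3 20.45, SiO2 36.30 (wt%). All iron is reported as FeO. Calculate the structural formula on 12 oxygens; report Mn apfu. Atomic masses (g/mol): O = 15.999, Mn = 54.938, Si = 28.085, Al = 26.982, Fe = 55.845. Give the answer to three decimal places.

0.330 Mn apfu

MnO (M=70.937): mol = 0.06626; Mn = 0.06626, O = 0.06626.
FeO (M=71.844): mol = 0.53477; Fe = 0.53477, O = 0.53477.
Al2O3 (M=101.961): mol = 0.20057; Al = 0.40114, O = 0.60171.
SiO2 (M=60.083): mol = 0.60416; Si = 0.60416, O = 1.20832.
ΣO = 2.41106; factor = 12/ΣO = 4.97706.
Mn apfu = 0.06626 × 4.97706 = 0.330.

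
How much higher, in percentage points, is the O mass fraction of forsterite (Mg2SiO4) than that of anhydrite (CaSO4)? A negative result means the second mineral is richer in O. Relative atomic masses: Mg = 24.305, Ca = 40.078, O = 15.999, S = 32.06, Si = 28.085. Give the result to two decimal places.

-1.52 percentage points

M(Mg2SiO4) = 140.691 g/mol, so wt% O = 63.996/140.691 × 100 = 45.49%.
M(CaSO4) = 136.134 g/mol, so wt% O = 63.996/136.134 × 100 = 47.01%.
45.49 − 47.01 = -1.52 pp.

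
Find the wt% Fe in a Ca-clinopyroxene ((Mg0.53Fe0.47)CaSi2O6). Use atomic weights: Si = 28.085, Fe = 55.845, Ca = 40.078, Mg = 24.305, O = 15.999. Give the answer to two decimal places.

Molar mass of (Mg0.53Fe0.47)CaSi2O6: 0.53·24.305 + 0.47·55.845 + 1·40.078 + 2·28.085 + 6·15.999 = 231.371 g/mol.
Mass of Fe per formula unit: 0.47 × 55.845 = 26.247 g.
Weight fraction Fe = 26.247 / 231.371 = 0.1134.

11.34 mass %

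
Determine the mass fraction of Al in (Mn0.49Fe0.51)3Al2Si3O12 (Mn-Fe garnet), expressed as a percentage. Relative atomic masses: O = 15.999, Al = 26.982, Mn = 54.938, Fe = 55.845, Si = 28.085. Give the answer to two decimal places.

10.87 weight percent

Formula mass = 1.47*54.938 + 1.53*55.845 + 2*26.982 + 3*28.085 + 12*15.999 = 496.409 g/mol, of which 53.964 g is Al.
So Al makes up 53.964/496.409 = 0.1087 of the mass, i.e. 10.87%.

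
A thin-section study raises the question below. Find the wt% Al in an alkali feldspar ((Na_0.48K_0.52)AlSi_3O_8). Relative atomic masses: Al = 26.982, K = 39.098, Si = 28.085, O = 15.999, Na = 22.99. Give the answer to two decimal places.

Molar mass of (Na_0.48K_0.52)AlSi_3O_8: 0.48×22.99 + 0.52×39.098 + 1×26.982 + 3×28.085 + 8×15.999 = 270.595 g/mol.
Mass of Al per formula unit: 1 × 26.982 = 26.982 g.
Weight fraction Al = 26.982 / 270.595 = 0.0997.

9.97 mass %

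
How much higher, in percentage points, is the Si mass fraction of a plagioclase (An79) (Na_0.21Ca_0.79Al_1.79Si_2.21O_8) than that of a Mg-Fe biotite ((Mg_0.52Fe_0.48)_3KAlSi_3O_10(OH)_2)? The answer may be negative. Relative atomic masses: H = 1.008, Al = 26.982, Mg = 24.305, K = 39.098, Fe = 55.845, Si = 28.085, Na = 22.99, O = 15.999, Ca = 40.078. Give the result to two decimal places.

4.37 percentage points

M(Na_0.21Ca_0.79Al_1.79Si_2.21O_8) = 274.847 g/mol, so wt% Si = 62.068/274.847 × 100 = 22.58%.
M((Mg_0.52Fe_0.48)_3KAlSi_3O_10(OH)_2) = 462.672 g/mol, so wt% Si = 84.255/462.672 × 100 = 18.21%.
22.58 − 18.21 = 4.37 pp.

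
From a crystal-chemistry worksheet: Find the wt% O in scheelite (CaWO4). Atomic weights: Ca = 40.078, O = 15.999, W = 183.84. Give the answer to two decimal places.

M(CaWO4) = 287.914 g/mol.
O contributes 4 × 15.999 = 63.996 g per mole.
63.996/287.914 = 0.2223 → 22.23%.

22.23 mass %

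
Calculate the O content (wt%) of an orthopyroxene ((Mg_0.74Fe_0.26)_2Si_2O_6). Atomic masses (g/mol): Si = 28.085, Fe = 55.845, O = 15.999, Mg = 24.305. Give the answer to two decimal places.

44.20 wt%

M((Mg_0.74Fe_0.26)_2Si_2O_6) = 217.175 g/mol.
O contributes 6 × 15.999 = 95.994 g per mole.
95.994/217.175 = 0.4420 → 44.20%.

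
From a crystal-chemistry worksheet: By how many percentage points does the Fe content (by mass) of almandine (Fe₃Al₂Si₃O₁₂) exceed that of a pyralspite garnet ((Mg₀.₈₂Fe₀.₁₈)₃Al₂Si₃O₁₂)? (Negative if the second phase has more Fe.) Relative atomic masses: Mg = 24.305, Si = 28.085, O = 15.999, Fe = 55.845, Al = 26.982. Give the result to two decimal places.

First mineral: 167.535 g Fe in 497.742 g formula = 33.66 wt% Fe.
Second mineral: 30.156 g Fe in 420.154 g formula = 7.18 wt% Fe.
33.66% − 7.18% gives a difference of 26.48 percentage points.

26.48 percentage points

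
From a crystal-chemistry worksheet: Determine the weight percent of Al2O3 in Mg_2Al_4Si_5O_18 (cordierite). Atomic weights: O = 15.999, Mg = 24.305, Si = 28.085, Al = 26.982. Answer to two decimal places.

34.86 wt%

Formula mass = 584.945 g/mol.
4 Al → 2.0000 mol Al2O3 per formula unit; M(Al2O3) = 101.961, so Al2O3 mass = 203.922 g.
203.922/584.945 × 100 = 34.86 wt%.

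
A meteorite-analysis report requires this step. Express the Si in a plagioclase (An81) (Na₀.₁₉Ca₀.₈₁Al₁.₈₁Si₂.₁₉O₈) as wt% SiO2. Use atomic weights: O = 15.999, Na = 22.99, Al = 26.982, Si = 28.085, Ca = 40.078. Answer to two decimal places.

47.82 wt%

Molar mass of Na₀.₁₉Ca₀.₈₁Al₁.₈₁Si₂.₁₉O₈ = 0.19·22.99 + 0.81·40.078 + 1.81·26.982 + 2.19·28.085 + 8·15.999 = 275.167 g/mol.
Each formula unit contains 2.19 Si, equivalent to 2.19/1 = 2.1900 mol SiO2.
M(SiO2) = 1×28.085 + 2×15.999 = 60.083 g/mol.
Mass of SiO2 per formula unit = 2.1900 × 60.083 = 131.582 g.
SiO2 wt% = 131.582 / 275.167 × 100 = 47.82%.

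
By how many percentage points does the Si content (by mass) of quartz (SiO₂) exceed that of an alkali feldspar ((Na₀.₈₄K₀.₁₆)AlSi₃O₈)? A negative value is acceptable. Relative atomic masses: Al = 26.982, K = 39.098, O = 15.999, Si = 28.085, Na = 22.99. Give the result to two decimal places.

14.92 percentage points

First mineral: 28.085 g Si in 60.083 g formula = 46.74 wt% Si.
Second mineral: 84.255 g Si in 264.796 g formula = 31.82 wt% Si.
46.74% − 31.82% gives a difference of 14.92 percentage points.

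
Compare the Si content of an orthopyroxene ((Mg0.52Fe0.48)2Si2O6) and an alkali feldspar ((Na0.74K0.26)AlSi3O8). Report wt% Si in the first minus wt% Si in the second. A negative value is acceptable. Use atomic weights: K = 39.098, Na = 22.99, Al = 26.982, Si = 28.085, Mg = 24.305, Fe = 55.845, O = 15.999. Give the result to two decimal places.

-7.32 percentage points

Si in (Mg0.52Fe0.48)2Si2O6: molar mass 231.052 g/mol; 2×28.085 = 56.170 g → 24.31 wt%.
Si in (Na0.74K0.26)AlSi3O8: molar mass 266.407 g/mol; 3×28.085 = 84.255 g → 31.63 wt%.
Difference = 24.31 − 31.63 = -7.32 percentage points.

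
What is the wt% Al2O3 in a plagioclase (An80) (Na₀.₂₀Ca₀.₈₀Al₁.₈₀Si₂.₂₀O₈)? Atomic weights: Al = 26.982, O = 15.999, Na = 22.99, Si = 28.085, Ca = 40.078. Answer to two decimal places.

33.37 wt%

Formula mass = 275.007 g/mol.
1.80 Al → 0.9000 mol Al2O3 per formula unit; M(Al2O3) = 101.961, so Al2O3 mass = 91.765 g.
91.765/275.007 × 100 = 33.37 wt%.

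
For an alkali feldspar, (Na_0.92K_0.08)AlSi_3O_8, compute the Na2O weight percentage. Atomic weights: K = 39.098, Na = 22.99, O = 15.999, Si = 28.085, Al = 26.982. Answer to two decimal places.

10.82 wt%

Molar mass of (Na_0.92K_0.08)AlSi_3O_8 = 0.92·22.99 + 0.08·39.098 + 1·26.982 + 3·28.085 + 8·15.999 = 263.508 g/mol.
Each formula unit contains 0.92 Na, equivalent to 0.92/2 = 0.4600 mol Na2O.
M(Na2O) = 2×22.99 + 1×15.999 = 61.979 g/mol.
Mass of Na2O per formula unit = 0.4600 × 61.979 = 28.510 g.
Na2O wt% = 28.510 / 263.508 × 100 = 10.82%.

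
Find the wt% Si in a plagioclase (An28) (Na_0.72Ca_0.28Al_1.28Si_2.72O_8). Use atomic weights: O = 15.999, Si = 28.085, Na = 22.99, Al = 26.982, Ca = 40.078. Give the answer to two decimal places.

28.64 mass %

Molar mass of Na_0.72Ca_0.28Al_1.28Si_2.72O_8: 0.72*22.99 + 0.28*40.078 + 1.28*26.982 + 2.72*28.085 + 8*15.999 = 266.695 g/mol.
Mass of Si per formula unit: 2.72 × 28.085 = 76.391 g.
Weight fraction Si = 76.391 / 266.695 = 0.2864.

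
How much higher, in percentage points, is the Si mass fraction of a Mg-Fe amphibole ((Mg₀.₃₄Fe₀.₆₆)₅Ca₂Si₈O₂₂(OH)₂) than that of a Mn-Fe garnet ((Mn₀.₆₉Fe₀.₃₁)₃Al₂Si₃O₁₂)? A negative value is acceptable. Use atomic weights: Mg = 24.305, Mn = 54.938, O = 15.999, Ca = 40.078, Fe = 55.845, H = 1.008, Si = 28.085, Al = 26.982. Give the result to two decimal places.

7.53 percentage points

Si in (Mg₀.₃₄Fe₀.₆₆)₅Ca₂Si₈O₂₂(OH)₂: molar mass 916.435 g/mol; 8×28.085 = 224.680 g → 24.52 wt%.
Si in (Mn₀.₆₉Fe₀.₃₁)₃Al₂Si₃O₁₂: molar mass 495.865 g/mol; 3×28.085 = 84.255 g → 16.99 wt%.
Difference = 24.52 − 16.99 = 7.53 percentage points.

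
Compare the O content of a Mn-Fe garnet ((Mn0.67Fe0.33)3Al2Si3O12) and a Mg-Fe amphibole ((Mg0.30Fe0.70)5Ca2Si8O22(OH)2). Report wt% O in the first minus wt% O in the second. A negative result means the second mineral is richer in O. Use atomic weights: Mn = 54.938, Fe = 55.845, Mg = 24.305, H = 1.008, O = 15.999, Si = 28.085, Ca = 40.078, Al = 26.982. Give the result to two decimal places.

First mineral: 191.988 g O in 495.919 g formula = 38.71 wt% O.
Second mineral: 383.976 g O in 922.743 g formula = 41.61 wt% O.
38.71% − 41.61% gives a difference of -2.90 percentage points.

-2.90 percentage points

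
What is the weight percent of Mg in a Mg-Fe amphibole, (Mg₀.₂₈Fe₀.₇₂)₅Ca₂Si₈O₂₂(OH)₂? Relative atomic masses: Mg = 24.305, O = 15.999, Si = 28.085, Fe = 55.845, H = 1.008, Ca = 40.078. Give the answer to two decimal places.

M((Mg₀.₂₈Fe₀.₇₂)₅Ca₂Si₈O₂₂(OH)₂) = 925.897 g/mol.
Mg contributes 1.40 × 24.305 = 34.027 g per mole.
34.027/925.897 = 0.0368 → 3.68%.

3.68 wt%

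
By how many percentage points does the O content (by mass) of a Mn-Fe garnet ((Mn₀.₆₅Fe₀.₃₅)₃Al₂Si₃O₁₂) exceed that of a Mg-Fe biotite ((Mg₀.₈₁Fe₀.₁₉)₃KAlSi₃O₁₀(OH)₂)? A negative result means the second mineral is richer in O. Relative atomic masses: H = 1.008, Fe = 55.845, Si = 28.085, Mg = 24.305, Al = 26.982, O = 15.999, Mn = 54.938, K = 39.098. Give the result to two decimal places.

First mineral: 191.988 g O in 495.973 g formula = 38.71 wt% O.
Second mineral: 191.988 g O in 435.232 g formula = 44.11 wt% O.
38.71% − 44.11% gives a difference of -5.40 percentage points.

-5.40 percentage points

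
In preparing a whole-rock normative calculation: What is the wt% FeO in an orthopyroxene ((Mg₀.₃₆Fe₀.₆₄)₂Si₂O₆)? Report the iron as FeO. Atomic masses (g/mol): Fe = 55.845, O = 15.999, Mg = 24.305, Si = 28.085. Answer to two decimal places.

38.13 wt%

M((Mg₀.₃₆Fe₀.₆₄)₂Si₂O₆) = 241.145 g/mol; M(FeO) = 71.844 g/mol.
Moles FeO per formula unit = 1.28 Fe ÷ 1 = 1.2800.
FeO fraction = (1.2800 × 71.844) / 241.145 = 91.960/241.145 = 0.3813.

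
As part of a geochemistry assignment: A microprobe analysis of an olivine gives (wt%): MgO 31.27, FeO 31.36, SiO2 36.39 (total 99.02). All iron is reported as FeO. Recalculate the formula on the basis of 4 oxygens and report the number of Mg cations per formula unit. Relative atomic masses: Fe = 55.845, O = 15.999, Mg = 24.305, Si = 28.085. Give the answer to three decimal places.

1.280 Mg apfu

MgO: 31.27/40.304 = 0.77585 mol → 0.77585 mol Mg, 0.77585 mol O.
FeO: 31.36/71.844 = 0.43650 mol → 0.43650 mol Fe, 0.43650 mol O.
SiO2: 36.39/60.083 = 0.60566 mol → 0.60566 mol Si, 1.21132 mol O.
Total oxygen = 2.42367 mol. Normalization factor = 4/2.42367 = 1.65039.
Mg per 4 O = 0.77585 × 1.65039 = 1.280.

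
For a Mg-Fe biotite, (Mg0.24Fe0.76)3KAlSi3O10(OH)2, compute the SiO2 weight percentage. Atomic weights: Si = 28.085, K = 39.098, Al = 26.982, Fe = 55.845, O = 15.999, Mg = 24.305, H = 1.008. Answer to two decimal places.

M((Mg0.24Fe0.76)3KAlSi3O10(OH)2) = 489.165 g/mol; M(SiO2) = 60.083 g/mol.
Moles SiO2 per formula unit = 3 Si ÷ 1 = 3.0000.
SiO2 fraction = (3.0000 × 60.083) / 489.165 = 180.249/489.165 = 0.3685.

36.85 wt%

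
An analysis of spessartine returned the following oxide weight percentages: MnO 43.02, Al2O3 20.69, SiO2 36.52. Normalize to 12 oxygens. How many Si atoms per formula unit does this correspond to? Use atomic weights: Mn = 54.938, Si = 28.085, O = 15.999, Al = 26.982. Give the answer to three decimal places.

MnO (M=70.937): mol = 0.60645; Mn = 0.60645, O = 0.60645.
Al2O3 (M=101.961): mol = 0.20292; Al = 0.40584, O = 0.60876.
SiO2 (M=60.083): mol = 0.60783; Si = 0.60783, O = 1.21566.
ΣO = 2.43087; factor = 12/ΣO = 4.93650.
Si apfu = 0.60783 × 4.93650 = 3.001.

3.001 Si apfu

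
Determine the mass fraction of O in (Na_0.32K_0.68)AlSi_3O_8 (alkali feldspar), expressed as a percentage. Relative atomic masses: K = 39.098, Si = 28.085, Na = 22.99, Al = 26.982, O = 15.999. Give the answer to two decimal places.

Molar mass of (Na_0.32K_0.68)AlSi_3O_8: 0.32*22.99 + 0.68*39.098 + 1*26.982 + 3*28.085 + 8*15.999 = 273.172 g/mol.
Mass of O per formula unit: 8 × 15.999 = 127.992 g.
Weight fraction O = 127.992 / 273.172 = 0.4685.

46.85 mass %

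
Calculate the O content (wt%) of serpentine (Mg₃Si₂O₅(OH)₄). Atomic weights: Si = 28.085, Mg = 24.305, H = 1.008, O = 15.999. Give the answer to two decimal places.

51.96 wt%

Formula mass = 3×24.305 + 2×28.085 + 9×15.999 + 4×1.008 = 277.108 g/mol, of which 143.991 g is O.
So O makes up 143.991/277.108 = 0.5196 of the mass, i.e. 51.96%.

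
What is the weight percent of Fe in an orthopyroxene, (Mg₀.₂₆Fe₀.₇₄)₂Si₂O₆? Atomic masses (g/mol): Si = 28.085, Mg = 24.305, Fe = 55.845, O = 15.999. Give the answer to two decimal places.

Formula mass = 0.52·24.305 + 1.48·55.845 + 2·28.085 + 6·15.999 = 247.453 g/mol, of which 82.651 g is Fe.
So Fe makes up 82.651/247.453 = 0.3340 of the mass, i.e. 33.40%.

33.40 mass %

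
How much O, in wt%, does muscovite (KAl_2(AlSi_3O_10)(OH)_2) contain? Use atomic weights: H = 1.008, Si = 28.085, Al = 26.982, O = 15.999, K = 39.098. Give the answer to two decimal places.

48.20 wt%

Molar mass of KAl_2(AlSi_3O_10)(OH)_2: 1×39.098 + 3×26.982 + 3×28.085 + 12×15.999 + 2×1.008 = 398.303 g/mol.
Mass of O per formula unit: 12 × 15.999 = 191.988 g.
Weight fraction O = 191.988 / 398.303 = 0.4820.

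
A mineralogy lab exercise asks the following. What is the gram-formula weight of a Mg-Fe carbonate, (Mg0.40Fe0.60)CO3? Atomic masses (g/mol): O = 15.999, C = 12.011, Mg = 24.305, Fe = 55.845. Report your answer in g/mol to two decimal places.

103.24 g/mol

Mg: 0.40 × 24.305 = 9.7220
Fe: 0.60 × 55.845 = 33.5070
C: 1 × 12.011 = 12.0110
O: 3 × 15.999 = 47.9970
Summing the contributions gives the formula mass.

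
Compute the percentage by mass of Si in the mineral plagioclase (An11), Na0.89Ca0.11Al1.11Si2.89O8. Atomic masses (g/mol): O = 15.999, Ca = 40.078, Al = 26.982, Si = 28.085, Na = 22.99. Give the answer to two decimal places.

M(Na0.89Ca0.11Al1.11Si2.89O8) = 263.977 g/mol.
Si contributes 2.89 × 28.085 = 81.166 g per mole.
81.166/263.977 = 0.3075 → 30.75%.

30.75 mass %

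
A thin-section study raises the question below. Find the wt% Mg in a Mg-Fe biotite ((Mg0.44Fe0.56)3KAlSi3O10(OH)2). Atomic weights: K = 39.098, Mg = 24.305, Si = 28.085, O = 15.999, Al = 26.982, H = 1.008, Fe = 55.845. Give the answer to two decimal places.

Molar mass of (Mg0.44Fe0.56)3KAlSi3O10(OH)2: 1.32*24.305 + 1.68*55.845 + 1*39.098 + 1*26.982 + 3*28.085 + 12*15.999 + 2*1.008 = 470.241 g/mol.
Mass of Mg per formula unit: 1.32 × 24.305 = 32.083 g.
Weight fraction Mg = 32.083 / 470.241 = 0.0682.

6.82 weight percent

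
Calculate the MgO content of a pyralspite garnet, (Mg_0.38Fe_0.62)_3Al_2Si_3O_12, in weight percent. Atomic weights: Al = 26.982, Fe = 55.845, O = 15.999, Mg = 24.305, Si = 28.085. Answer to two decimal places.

9.95 wt%

Formula mass = 461.786 g/mol.
1.14 Mg → 1.1400 mol MgO per formula unit; M(MgO) = 40.304, so MgO mass = 45.947 g.
45.947/461.786 × 100 = 9.95 wt%.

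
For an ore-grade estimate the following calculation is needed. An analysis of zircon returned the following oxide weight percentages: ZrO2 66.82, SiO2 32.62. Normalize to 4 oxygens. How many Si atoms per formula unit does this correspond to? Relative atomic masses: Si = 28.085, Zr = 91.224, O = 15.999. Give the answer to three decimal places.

66.82 wt% ZrO2 ÷ 123.222 g/mol = 0.54227 mol, giving 0.54227 Zr and 1.08454 O.
32.62 wt% SiO2 ÷ 60.083 g/mol = 0.54292 mol, giving 0.54292 Si and 1.08584 O.
Oxygen sums to 2.17038; scaling by 4/2.17038 = 1.84300 puts the formula on 4 O.
Si: 0.54292 × 1.84300 = 1.001 atoms per formula unit.

1.001 Si apfu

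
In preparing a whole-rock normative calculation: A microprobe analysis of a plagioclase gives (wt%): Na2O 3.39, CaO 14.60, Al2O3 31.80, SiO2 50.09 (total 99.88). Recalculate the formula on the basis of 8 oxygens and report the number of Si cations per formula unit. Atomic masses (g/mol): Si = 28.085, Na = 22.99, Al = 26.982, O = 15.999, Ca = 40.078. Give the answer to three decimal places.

Na2O: 3.39/61.979 = 0.05470 mol → 0.10940 mol Na, 0.05470 mol O.
CaO: 14.60/56.077 = 0.26036 mol → 0.26036 mol Ca, 0.26036 mol O.
Al2O3: 31.80/101.961 = 0.31188 mol → 0.62376 mol Al, 0.93564 mol O.
SiO2: 50.09/60.083 = 0.83368 mol → 0.83368 mol Si, 1.66736 mol O.
Total oxygen = 2.91806 mol. Normalization factor = 8/2.91806 = 2.74155.
Si per 8 O = 0.83368 × 2.74155 = 2.286.

2.286 Si apfu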